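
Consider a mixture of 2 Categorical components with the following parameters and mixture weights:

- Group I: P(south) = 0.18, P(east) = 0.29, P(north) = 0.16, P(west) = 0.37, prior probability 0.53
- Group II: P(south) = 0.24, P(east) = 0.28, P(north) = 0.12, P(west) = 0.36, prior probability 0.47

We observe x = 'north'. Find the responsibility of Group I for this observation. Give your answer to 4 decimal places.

0.6006

P(component k | x) = π_k·f_k(x) / marginal(x), where marginal(x) = Σ_j π_j·f_j(x).
Component likelihoods at x = 'north':
  p_I = 0.16
  p_II = 0.12
Weight by the priors:
  π_I·p_I = 0.53 × 0.16 = 0.0848
  π_II·p_II = 0.47 × 0.12 = 0.0564
Marginal: 0.0848 + 0.0564 = 0.1412
P(Group I | data) = 0.0848 / 0.1412 ≈ 0.6006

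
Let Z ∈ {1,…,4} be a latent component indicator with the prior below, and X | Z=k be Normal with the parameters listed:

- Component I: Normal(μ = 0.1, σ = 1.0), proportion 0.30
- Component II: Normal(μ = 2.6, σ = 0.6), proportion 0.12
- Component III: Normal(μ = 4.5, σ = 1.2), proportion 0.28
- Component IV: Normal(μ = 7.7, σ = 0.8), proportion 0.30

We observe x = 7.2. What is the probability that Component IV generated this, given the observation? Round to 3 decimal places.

0.943

Apply Bayes' rule: the posterior for each component is proportional to its prior times its likelihood at x.
Component likelihoods at x = 7.2:
  L_I = 4.51354e-12
  L_II = 1.14637e-13
  L_III = 0.0264497
  L_IV = 0.410201
Weight by the priors:
  π_I·L_I = 0.30 × 4.51354e-12 = 1.35406e-12
  π_II·L_II = 0.12 × 1.14637e-13 = 1.37565e-14
  π_III·L_III = 0.28 × 0.0264497 = 0.00740592
  π_IV·L_IV = 0.30 × 0.410201 = 0.12306
Normaliser: 1.35406e-12 + 1.37565e-14 + 0.00740592 + 0.12306 = 0.130466
So the posterior for Component IV is 0.12306 / 0.130466 ≈ 0.943.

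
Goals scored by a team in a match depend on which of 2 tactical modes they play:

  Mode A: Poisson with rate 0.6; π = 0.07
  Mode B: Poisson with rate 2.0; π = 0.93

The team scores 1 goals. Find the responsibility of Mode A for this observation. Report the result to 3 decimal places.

Posterior ∝ prior × likelihood, so P(k | x) ∝ w_k f_k(x); normalise over all components.
Poisson probabilities:
  L_A = 0.329287
  L_B = 0.270671
Unnormalised posteriors:
  w_A·L_A = 0.07 × 0.329287 = 0.0230501
  w_B·L_B = 0.93 × 0.270671 = 0.251724
Normaliser: 0.0230501 + 0.251724 = 0.274774
P(Mode A | the observation) = 0.0230501 / 0.274774 ≈ 0.084

0.084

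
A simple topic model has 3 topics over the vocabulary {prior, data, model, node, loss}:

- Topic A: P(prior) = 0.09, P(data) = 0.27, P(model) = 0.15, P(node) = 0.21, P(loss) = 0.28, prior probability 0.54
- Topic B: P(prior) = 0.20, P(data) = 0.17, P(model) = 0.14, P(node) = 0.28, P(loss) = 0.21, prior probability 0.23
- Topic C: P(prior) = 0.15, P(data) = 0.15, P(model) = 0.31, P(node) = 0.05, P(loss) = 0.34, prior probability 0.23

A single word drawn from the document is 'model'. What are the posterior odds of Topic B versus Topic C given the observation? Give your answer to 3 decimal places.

0.452

Posterior odds = (π_i f_i(x)) / (π_j f_j(x)); the normalising sum cancels.
Categorical probabilities:
  L_A = 0.15
  L_B = 0.14
  L_C = 0.31
Posterior odds = (π_B·L_B) / (π_C·L_C) = (0.23·0.14) / (0.23·0.31) = 0.0322 / 0.0713 ≈ 0.452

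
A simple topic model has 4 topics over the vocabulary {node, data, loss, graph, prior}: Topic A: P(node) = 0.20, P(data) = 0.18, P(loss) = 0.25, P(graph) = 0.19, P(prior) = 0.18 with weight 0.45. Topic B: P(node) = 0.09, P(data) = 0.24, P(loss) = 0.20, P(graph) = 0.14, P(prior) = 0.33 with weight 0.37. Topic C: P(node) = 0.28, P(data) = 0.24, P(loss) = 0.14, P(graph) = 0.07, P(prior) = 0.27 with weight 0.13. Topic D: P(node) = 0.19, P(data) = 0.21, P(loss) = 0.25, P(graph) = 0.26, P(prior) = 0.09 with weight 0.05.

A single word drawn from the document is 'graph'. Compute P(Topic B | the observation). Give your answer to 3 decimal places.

0.325

The responsibility of component k is P(Z=k) f_k(x) divided by Σ_j P(Z=j) f_j(x).
Evaluate each component's likelihood at the observed value:
  L_A = P(graph | comp) = 0.19
  L_B = P(graph | comp) = 0.14
  L_C = P(graph | comp) = 0.07
  L_D = P(graph | comp) = 0.26
Multiply by the mixture weights:
  P(Z=A)·L_A = 0.45 × 0.19 = 0.0855
  P(Z=B)·L_B = 0.37 × 0.14 = 0.0518
  P(Z=C)·L_C = 0.13 × 0.07 = 0.0091
  P(Z=D)·L_D = 0.05 × 0.26 = 0.013
Normaliser: 0.0855 + 0.0518 + 0.0091 + 0.013 = 0.1594
So the posterior for Topic B is 0.0518 / 0.1594 ≈ 0.325.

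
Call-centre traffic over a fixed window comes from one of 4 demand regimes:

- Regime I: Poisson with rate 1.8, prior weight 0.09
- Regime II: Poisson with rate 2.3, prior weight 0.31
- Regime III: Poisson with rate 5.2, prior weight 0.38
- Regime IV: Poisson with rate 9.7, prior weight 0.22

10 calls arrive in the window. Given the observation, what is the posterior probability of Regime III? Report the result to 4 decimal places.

0.2334

The responsibility of component k is P(Z=k) f_k(x) divided by Σ_j P(Z=j) f_j(x).
Evaluate each component's likelihood at the observed value:
  p_I = e^(−1.8)·1.8^10/10! = 1.62642e-05
  p_II = e^(−2.3)·2.3^10/10! = 0.000114456
  p_III = e^(−5.2)·5.2^10/10! = 0.0219755
  p_IV = e^(−9.7)·9.7^10/10! = 0.124537
Unnormalised posteriors:
  P(Z=I)·p_I = 0.09 × 1.62642e-05 = 1.46378e-06
  P(Z=II)·p_II = 0.31 × 0.000114456 = 3.54813e-05
  P(Z=III)·p_III = 0.38 × 0.0219755 = 0.0083507
  P(Z=IV)·p_IV = 0.22 × 0.124537 = 0.0273981
Evidence: 1.46378e-06 + 3.54813e-05 + 0.0083507 + 0.0273981 = 0.0357857
P(Regime III | data) = 0.0083507 / 0.0357857 ≈ 0.2334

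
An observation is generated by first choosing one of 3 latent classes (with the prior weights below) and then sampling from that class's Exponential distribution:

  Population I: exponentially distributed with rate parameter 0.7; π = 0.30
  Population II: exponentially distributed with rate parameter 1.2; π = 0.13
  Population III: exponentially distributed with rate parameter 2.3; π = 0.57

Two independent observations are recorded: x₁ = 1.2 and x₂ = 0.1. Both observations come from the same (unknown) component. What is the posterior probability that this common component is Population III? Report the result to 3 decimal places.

0.606

P(component k | x) = w_k·f_k(x) / marginal(x), where marginal(x) = Σ_j w_j·f_j(x).
Since both observations come from the same component, the likelihood for component k is f_k(x₁)·f_k(x₂).
  L_I = [0.7·e^(−0.7·1.2) = 0.7·e^(−0.8400) = 0.302197] × [0.652676] = 0.197237
  L_II = [1.2·e^(−1.2·1.2) = 1.2·e^(−1.4400) = 0.284313] × [1.0643] = 0.302596
  L_III = [2.3·e^(−2.3·1.2) = 2.3·e^(−2.7600) = 0.145571] × [1.82743] = 0.266021
Unnormalised posteriors:
  w_I·L_I = 0.30 × 0.197237 = 0.0591711
  w_II·L_II = 0.13 × 0.302596 = 0.0393375
  w_III·L_III = 0.57 × 0.266021 = 0.151632
Sum: 0.0591711 + 0.0393375 + 0.151632 = 0.25014
Responsibility of Population III: 0.151632 / 0.25014 ≈ 0.606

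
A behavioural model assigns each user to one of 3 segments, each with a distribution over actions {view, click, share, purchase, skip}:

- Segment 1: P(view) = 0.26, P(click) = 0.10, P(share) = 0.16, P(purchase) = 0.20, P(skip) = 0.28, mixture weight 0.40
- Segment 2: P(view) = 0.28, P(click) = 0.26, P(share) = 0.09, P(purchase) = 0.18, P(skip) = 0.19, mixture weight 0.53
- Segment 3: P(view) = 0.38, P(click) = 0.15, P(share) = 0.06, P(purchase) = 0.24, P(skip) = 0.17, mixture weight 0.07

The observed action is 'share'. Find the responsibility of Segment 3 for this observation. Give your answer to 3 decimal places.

0.036

Apply Bayes' rule: the posterior for each component is proportional to its prior times its likelihood at x.
Component likelihoods at x = 'share':
  p_1 = P(share | comp) = 0.16
  p_2 = P(share | comp) = 0.09
  p_3 = P(share | comp) = 0.06
Multiply by the mixture weights:
  w_1·p_1 = 0.40 × 0.16 = 0.064
  w_2·p_2 = 0.53 × 0.09 = 0.0477
  w_3·p_3 = 0.07 × 0.06 = 0.0042
Denominator: 0.064 + 0.0477 + 0.0042 = 0.1159
P(Segment 3 | data) = 0.0042 / 0.1159 ≈ 0.036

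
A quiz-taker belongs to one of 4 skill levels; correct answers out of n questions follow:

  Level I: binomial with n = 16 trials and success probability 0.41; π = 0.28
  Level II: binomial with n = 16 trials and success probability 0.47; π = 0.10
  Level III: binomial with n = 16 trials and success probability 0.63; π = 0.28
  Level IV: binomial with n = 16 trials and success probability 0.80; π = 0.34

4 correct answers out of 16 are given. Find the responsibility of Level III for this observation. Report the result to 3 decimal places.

0.017

Posterior ∝ prior × likelihood, so P(k | x) ∝ π_k f_k(x); normalise over all components.
Component likelihoods at x = 4 correct answers out of 16:
  p_I = 0.0915021
  p_II = 0.0436288
  p_III = 0.00188736
  p_IV = 3.05345e-06
Unnormalised posteriors:
  π_I·p_I = 0.28 × 0.0915021 = 0.0256206
  π_II·p_II = 0.10 × 0.0436288 = 0.00436288
  π_III·p_III = 0.28 × 0.00188736 = 0.00052846
  π_IV·p_IV = 0.34 × 3.05345e-06 = 1.03817e-06
Marginal: 0.0256206 + 0.00436288 + 0.00052846 + 1.03817e-06 = 0.030513
P(Level III | x) ≈ 0.017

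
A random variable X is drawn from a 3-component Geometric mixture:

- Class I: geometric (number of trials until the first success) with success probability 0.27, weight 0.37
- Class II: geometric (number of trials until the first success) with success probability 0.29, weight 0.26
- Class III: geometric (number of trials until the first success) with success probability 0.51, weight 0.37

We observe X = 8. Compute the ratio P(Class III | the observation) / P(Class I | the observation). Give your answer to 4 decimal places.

Since P(k|x) ∝ π_k f_k(x), the posterior odds are π_i f_i(x) / (π_j f_j(x)).
Evaluate each component's likelihood at the observed value:
  p_I = 0.029828
  p_II = 0.0263758
  p_III = 0.00345894
Odds = (0.37/0.37) × (0.00345894/0.029828) = 1 × 0.115963 ≈ 0.1160

0.1160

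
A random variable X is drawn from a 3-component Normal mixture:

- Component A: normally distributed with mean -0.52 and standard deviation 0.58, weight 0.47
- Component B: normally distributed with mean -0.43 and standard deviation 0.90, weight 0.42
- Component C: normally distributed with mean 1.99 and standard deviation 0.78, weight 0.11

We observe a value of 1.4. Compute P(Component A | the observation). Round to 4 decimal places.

By Bayes' theorem, P(k | x) = P(Z=k) f_k(x) / Σ_j P(Z=j) f_j(x).
Normal densities:
  L_A = 0.00287012
  L_B = 0.0560899
  L_C = 0.384214
Weight by the priors:
  P(Z=A)·L_A = 0.47 × 0.00287012 = 0.00134895
  P(Z=B)·L_B = 0.42 × 0.0560899 = 0.0235577
  P(Z=C)·L_C = 0.11 × 0.384214 = 0.0422635
Denominator: 0.00134895 + 0.0235577 + 0.0422635 = 0.0671702
P(Component A | data) ≈ 0.0201

0.0201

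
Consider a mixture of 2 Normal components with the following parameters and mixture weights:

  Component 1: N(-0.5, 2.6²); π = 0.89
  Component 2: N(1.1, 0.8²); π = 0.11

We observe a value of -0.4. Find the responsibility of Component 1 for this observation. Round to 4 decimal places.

0.9352

P(component k | x) = w_k·f_k(x) / marginal(x), where marginal(x) = Σ_j w_j·f_j(x).
Evaluate each component's likelihood at the observed value:
  f_1 = (1/(2.6·√(2π)))·exp(−(-0.4−-0.5)²/(2·2.6²)) = 0.153439·exp(-0.00074) = 0.153326
  f_2 = (1/(0.8·√(2π)))·exp(−(-0.4−1.1)²/(2·0.8²)) = 0.498678·exp(-1.75781) = 0.0859828
Multiply by the mixture weights:
  w_1·f_1 = 0.89 × 0.153326 = 0.13646
  w_2·f_2 = 0.11 × 0.0859828 = 0.00945811
Evidence: 0.13646 + 0.00945811 = 0.145918
P(Component 1 | data) ≈ 0.9352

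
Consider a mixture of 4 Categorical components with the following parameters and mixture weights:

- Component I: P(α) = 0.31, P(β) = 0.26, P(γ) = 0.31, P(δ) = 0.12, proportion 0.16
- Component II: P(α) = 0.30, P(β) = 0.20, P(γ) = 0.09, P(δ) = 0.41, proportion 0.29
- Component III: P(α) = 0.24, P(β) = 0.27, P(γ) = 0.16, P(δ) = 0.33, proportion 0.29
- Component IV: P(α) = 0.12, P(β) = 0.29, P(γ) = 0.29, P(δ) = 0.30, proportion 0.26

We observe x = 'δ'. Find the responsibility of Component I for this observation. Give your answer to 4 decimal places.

0.0616

The responsibility of component k is w_k f_k(x) divided by Σ_j w_j f_j(x).
Component likelihoods at x = 'δ':
  p_I = 0.12
  p_II = 0.41
  p_III = 0.33
  p_IV = 0.3
Prior × likelihood for each component:
  w_I·p_I = 0.16 × 0.12 = 0.0192
  w_II·p_II = 0.29 × 0.41 = 0.1189
  w_III·p_III = 0.29 × 0.33 = 0.0957
  w_IV·p_IV = 0.26 × 0.3 = 0.078
Evidence: 0.0192 + 0.1189 + 0.0957 + 0.078 = 0.3118
So the posterior for Component I is 0.0192 / 0.3118 ≈ 0.0616.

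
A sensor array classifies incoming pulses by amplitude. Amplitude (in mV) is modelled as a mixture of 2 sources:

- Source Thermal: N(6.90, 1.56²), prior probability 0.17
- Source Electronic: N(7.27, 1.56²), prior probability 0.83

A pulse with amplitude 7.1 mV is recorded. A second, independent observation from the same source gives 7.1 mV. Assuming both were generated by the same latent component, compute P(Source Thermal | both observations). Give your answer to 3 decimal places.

Posterior ∝ prior × likelihood, so P(k | x) ∝ π_k f_k(x); normalise over all components.
Since both observations come from the same component, the likelihood for component k is f_k(x₁)·f_k(x₂).
  L_Thermal = [(1/(1.56·√(2π)))·exp(−(7.1−6.90)²/(2·1.56²)) = 0.255732·exp(-0.00822) = 0.253639] × [0.253639] = 0.0643328
  L_Electronic = [(1/(1.56·√(2π)))·exp(−(7.1−7.27)²/(2·1.56²)) = 0.255732·exp(-0.00594) = 0.254218] × [0.254218] = 0.0646269
Unnormalised posteriors:
  π_Thermal·L_Thermal = 0.17 × 0.0643328 = 0.0109366
  π_Electronic·L_Electronic = 0.83 × 0.0646269 = 0.0536403
Evidence: 0.0109366 + 0.0536403 = 0.0645769
So the posterior for Source Thermal is 0.0109366 / 0.0645769 ≈ 0.169.

0.169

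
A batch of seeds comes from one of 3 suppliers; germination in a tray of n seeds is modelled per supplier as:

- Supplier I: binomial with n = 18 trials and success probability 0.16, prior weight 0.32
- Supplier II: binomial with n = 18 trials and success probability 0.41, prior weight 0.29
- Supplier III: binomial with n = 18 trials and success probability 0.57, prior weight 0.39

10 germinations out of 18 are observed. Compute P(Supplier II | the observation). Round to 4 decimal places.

0.2571

By Bayes' theorem, P(k | x) = π_k f_k(x) / Σ_j π_j f_j(x).
Component likelihoods at x = 10 germinations out of 18:
  f_I = C(18,10)·0.16^10·0.84^8 = 43758·1.09951e-08·0.247876 = 0.000119259
  f_II = C(18,10)·0.41^10·0.59^8 = 43758·0.000134227·0.014683 = 0.0862407
  f_III = C(18,10)·0.57^10·0.43^8 = 43758·0.00362033·0.00116882 = 0.185163
Multiply by the mixture weights:
  π_I·f_I = 0.32 × 0.000119259 = 3.81629e-05
  π_II·f_II = 0.29 × 0.0862407 = 0.0250098
  π_III·f_III = 0.39 × 0.185163 = 0.0722135
Evidence: 3.81629e-05 + 0.0250098 + 0.0722135 = 0.0972614
Responsibility of Supplier II: 0.0250098 / 0.0972614 ≈ 0.2571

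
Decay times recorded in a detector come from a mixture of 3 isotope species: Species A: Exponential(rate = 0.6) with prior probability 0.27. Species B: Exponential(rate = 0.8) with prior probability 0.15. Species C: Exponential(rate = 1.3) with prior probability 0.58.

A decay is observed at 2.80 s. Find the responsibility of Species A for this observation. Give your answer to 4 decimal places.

P(component k | x) = w_k·f_k(x) / marginal(x), where marginal(x) = Σ_j w_j·f_j(x).
Exponential densities:
  L_A = 0.6·e^(−0.6·2.80) = 0.6·e^(−1.6800) = 0.111824
  L_B = 0.8·e^(−0.8·2.80) = 0.8·e^(−2.2400) = 0.0851668
  L_C = 1.3·e^(−1.3·2.80) = 1.3·e^(−3.6400) = 0.034128
Prior × likelihood for each component:
  w_A·L_A = 0.27 × 0.111824 = 0.0301926
  w_B·L_B = 0.15 × 0.0851668 = 0.012775
  w_C·L_C = 0.58 × 0.034128 = 0.0197943
Marginal: 0.0301926 + 0.012775 + 0.0197943 = 0.0627619
P(Species A | data) = 0.0301926 / 0.0627619 ≈ 0.4811

0.4811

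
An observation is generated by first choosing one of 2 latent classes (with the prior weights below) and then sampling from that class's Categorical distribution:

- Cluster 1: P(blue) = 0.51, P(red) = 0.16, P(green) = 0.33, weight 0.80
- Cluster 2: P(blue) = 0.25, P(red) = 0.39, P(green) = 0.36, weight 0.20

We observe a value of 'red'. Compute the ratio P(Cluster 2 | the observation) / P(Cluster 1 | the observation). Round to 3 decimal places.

Since P(k|x) ∝ w_k f_k(x), the posterior odds are w_i f_i(x) / (w_j f_j(x)).
Categorical probabilities:
  f_1 = P(red | comp) = 0.16
  f_2 = P(red | comp) = 0.39
0.078 / 0.128 ≈ 0.609

0.609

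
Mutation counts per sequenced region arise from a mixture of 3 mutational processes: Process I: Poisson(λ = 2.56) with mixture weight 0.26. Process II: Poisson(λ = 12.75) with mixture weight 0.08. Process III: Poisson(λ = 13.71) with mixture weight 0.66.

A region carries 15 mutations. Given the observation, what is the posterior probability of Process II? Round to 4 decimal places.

0.0963

Apply Bayes' rule: the posterior for each component is proportional to its prior times its likelihood at x.
Poisson probabilities:
  L_I = e^(−2.56)·2.56^15/15! = 7.85789e-08
  L_II = e^(−12.75)·12.75^15/15! = 0.0848982
  L_III = e^(−13.71)·13.71^15/15! = 0.0965795
Unnormalised posteriors:
  π_I·L_I = 0.26 × 7.85789e-08 = 2.04305e-08
  π_II·L_II = 0.08 × 0.0848982 = 0.00679186
  π_III·L_III = 0.66 × 0.0965795 = 0.0637425
Normaliser: 2.04305e-08 + 0.00679186 + 0.0637425 = 0.0705343
Responsibility of Process II: 0.00679186 / 0.0705343 ≈ 0.0963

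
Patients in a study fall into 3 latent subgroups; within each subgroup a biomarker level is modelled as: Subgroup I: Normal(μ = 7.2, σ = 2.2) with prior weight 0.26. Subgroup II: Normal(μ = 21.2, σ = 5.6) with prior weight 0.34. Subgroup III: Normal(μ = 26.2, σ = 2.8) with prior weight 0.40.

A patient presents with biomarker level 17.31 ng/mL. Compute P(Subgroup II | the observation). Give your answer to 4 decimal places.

P(component k | x) = P(Z=k)·f_k(x) / marginal(x), where marginal(x) = Σ_j P(Z=j)·f_j(x).
Evaluate each component's likelihood at the observed value:
  p_I = (1/(2.2·√(2π)))·exp(−(17.31−7.2)²/(2·2.2²)) = 0.181337·exp(-10.55910) = 4.70682e-06
  p_II = (1/(5.6·√(2π)))·exp(−(17.31−21.2)²/(2·5.6²)) = 0.071240·exp(-0.24126) = 0.0559683
  p_III = (1/(2.8·√(2π)))·exp(−(17.31−26.2)²/(2·2.8²)) = 0.142479·exp(-5.04031) = 0.000922087
Unnormalised posteriors:
  P(Z=I)·p_I = 0.26 × 4.70682e-06 = 1.22377e-06
  P(Z=II)·p_II = 0.34 × 0.0559683 = 0.0190292
  P(Z=III)·p_III = 0.40 × 0.000922087 = 0.000368835
Marginal: 1.22377e-06 + 0.0190292 + 0.000368835 = 0.0193993
P(Subgroup II | x) = 0.0190292 / 0.0193993 ≈ 0.9809

0.9809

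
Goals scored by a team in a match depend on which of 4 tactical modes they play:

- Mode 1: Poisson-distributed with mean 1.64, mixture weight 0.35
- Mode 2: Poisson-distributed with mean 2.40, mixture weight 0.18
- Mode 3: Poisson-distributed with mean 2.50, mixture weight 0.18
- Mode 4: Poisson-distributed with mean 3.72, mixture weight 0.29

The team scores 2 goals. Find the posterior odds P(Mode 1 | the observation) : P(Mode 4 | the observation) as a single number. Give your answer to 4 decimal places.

Since P(k|x) ∝ π_k f_k(x), the posterior odds are π_i f_i(x) / (π_j f_j(x)).
Component likelihoods at x = 2 goals:
  f_1 = 0.260864
  f_2 = 0.261268
  f_3 = 0.256516
  f_4 = 0.16768
Posterior odds = (π_1·f_1) / (π_4·f_4) = (0.35·0.260864) / (0.29·0.16768) = 0.0913025 / 0.0486271 ≈ 1.8776

1.8776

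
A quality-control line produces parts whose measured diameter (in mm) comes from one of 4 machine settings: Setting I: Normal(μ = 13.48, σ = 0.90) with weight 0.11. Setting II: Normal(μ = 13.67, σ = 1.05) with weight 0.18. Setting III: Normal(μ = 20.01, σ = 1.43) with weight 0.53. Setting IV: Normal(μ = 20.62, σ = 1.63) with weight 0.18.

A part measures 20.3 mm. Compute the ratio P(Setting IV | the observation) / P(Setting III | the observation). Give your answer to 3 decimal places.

0.298

The posterior odds equal the prior odds times the likelihood ratio: (π_i/π_j)·(f_i(x)/f_j(x)).
Evaluate each component's likelihood at the observed value:
  p_I = (1/(0.90·√(2π)))·exp(−(20.3−13.48)²/(2·0.90²)) = 0.443269·exp(-28.71136) = 1.50482e-13
  p_II = (1/(1.05·√(2π)))·exp(−(20.3−13.67)²/(2·1.05²)) = 0.379945·exp(-19.93510) = 8.35634e-10
  p_III = (1/(1.43·√(2π)))·exp(−(20.3−20.01)²/(2·1.43²)) = 0.278981·exp(-0.02056) = 0.273302
  p_IV = (1/(1.63·√(2π)))·exp(−(20.3−20.62)²/(2·1.63²)) = 0.244750·exp(-0.01927) = 0.240079
Posterior odds = (π_IV·p_IV) / (π_III·p_III) = (0.18·0.240079) / (0.53·0.273302) = 0.0432141 / 0.14485 ≈ 0.298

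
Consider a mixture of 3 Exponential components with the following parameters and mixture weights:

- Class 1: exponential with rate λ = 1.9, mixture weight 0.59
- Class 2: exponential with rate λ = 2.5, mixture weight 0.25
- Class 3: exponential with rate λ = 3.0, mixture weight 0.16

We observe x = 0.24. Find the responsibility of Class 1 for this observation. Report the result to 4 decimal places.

0.5520

Posterior ∝ prior × likelihood, so P(k | x) ∝ π_k f_k(x); normalise over all components.
Evaluate each component's likelihood at the observed value:
  f_1 = 1.9·e^(−1.9·0.24) = 1.9·e^(−0.4560) = 1.20425
  f_2 = 2.5·e^(−2.5·0.24) = 2.5·e^(−0.6000) = 1.37203
  f_3 = 3.0·e^(−3.0·0.24) = 3.0·e^(−0.7200) = 1.46026
Prior × likelihood for each component:
  π_1·f_1 = 0.59 × 1.20425 = 0.710505
  π_2·f_2 = 0.25 × 1.37203 = 0.343007
  π_3·f_3 = 0.16 × 1.46026 = 0.233641
Evidence: 0.710505 + 0.343007 + 0.233641 = 1.28715
So the posterior for Class 1 is 0.710505 / 1.28715 ≈ 0.5520.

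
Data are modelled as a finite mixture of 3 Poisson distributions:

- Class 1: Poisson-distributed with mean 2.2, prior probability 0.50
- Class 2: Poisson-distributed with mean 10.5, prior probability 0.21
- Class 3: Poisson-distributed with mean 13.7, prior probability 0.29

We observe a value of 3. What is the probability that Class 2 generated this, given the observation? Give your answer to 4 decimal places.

0.0112

Apply Bayes' rule: the posterior for each component is proportional to its prior times its likelihood at x.
Evaluate each component's likelihood at the observed value:
  L_1 = 0.196639
  L_2 = 0.00531281
  L_3 = 0.000481034
Prior × likelihood for each component:
  w_1·L_1 = 0.50 × 0.196639 = 0.0983193
  w_2·L_2 = 0.21 × 0.00531281 = 0.00111569
  w_3·L_3 = 0.29 × 0.000481034 = 0.0001395
Evidence: 0.0983193 + 0.00111569 + 0.0001395 = 0.0995745
P(Class 2 | data) = 0.00111569 / 0.0995745 ≈ 0.0112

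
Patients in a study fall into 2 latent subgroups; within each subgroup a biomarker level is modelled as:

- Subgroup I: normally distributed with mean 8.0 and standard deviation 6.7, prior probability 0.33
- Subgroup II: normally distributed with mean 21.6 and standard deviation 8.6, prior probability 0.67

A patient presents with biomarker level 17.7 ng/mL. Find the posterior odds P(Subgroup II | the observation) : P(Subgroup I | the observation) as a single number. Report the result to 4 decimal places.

4.0703

Posterior odds = (π_i f_i(x)) / (π_j f_j(x)); the normalising sum cancels.
Evaluate each component's likelihood at the observed value:
  L_I = (1/(6.7·√(2π)))·exp(−(17.7−8.0)²/(2·6.7²)) = 0.059544·exp(-1.04801) = 0.0208781
  L_II = (1/(8.6·√(2π)))·exp(−(17.7−21.6)²/(2·8.6²)) = 0.046389·exp(-0.10283) = 0.0418557
Odds = (0.67/0.33) × (0.0418557/0.0208781) = 2.0303 × 2.00476 ≈ 4.0703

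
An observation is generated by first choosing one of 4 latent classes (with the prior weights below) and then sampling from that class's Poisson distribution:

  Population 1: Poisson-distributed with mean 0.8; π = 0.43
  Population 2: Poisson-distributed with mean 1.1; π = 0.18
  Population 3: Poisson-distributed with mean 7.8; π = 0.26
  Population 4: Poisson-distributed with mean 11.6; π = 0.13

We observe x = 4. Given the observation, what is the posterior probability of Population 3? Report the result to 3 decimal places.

0.677

Apply Bayes' rule: the posterior for each component is proportional to its prior times its likelihood at x.
Evaluate each component's likelihood at the observed value:
  L_1 = 0.00766855
  L_2 = 0.0203065
  L_3 = 0.0631932
  L_4 = 0.0069152
Prior × likelihood for each component:
  π_1·L_1 = 0.43 × 0.00766855 = 0.00329748
  π_2·L_2 = 0.18 × 0.0203065 = 0.00365517
  π_3·L_3 = 0.26 × 0.0631932 = 0.0164302
  π_4·L_4 = 0.13 × 0.0069152 = 0.000898976
Sum: 0.00329748 + 0.00365517 + 0.0164302 + 0.000898976 = 0.0242819
P(Population 3 | data) ≈ 0.677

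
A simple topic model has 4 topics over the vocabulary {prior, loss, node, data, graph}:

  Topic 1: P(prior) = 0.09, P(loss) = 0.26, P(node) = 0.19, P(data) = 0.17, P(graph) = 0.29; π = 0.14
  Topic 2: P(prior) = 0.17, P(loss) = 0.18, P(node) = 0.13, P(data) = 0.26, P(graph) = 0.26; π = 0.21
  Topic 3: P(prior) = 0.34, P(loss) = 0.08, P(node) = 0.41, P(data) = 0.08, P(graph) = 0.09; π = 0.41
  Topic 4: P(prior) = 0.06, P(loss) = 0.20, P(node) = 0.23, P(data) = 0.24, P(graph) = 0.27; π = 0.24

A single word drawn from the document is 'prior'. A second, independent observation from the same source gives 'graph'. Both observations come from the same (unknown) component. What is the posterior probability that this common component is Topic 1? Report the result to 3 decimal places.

0.124

P(component k | x) = P(Z=k)·f_k(x) / marginal(x), where marginal(x) = Σ_j P(Z=j)·f_j(x).
Since both observations come from the same component, the likelihood for component k is f_k(x₁)·f_k(x₂).
  p_1 = [0.09] × [0.29] = 0.0261
  p_2 = [0.17] × [0.26] = 0.0442
  p_3 = [0.34] × [0.09] = 0.0306
  p_4 = [0.06] × [0.27] = 0.0162
Prior × likelihood for each component:
  P(Z=1)·p_1 = 0.14 × 0.0261 = 0.003654
  P(Z=2)·p_2 = 0.21 × 0.0442 = 0.009282
  P(Z=3)·p_3 = 0.41 × 0.0306 = 0.012546
  P(Z=4)·p_4 = 0.24 × 0.0162 = 0.003888
Sum: 0.003654 + 0.009282 + 0.012546 + 0.003888 = 0.02937
P(Topic 1 | x₁,x₂) = 0.003654 / 0.02937 ≈ 0.124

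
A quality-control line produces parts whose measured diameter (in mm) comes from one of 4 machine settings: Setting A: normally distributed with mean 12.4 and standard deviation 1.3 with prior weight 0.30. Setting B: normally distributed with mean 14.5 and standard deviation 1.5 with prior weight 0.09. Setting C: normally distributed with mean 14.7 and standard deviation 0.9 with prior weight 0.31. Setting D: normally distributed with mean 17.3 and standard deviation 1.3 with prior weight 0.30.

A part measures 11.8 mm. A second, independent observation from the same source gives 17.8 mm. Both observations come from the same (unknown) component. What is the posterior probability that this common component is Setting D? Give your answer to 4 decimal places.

Posterior ∝ prior × likelihood, so P(k | x) ∝ w_k f_k(x); normalise over all components.
Since both observations come from the same component, the likelihood for component k is f_k(x₁)·f_k(x₂).
  L_A = [(1/(1.3·√(2π)))·exp(−(11.8−12.4)²/(2·1.3²)) = 0.306879·exp(-0.10651) = 0.275874] × [5.49811e-05] = 1.51678e-05
  L_B = [(1/(1.5·√(2π)))·exp(−(11.8−14.5)²/(2·1.5²)) = 0.265962·exp(-1.62000) = 0.0526334] × [0.0236497] = 0.00124477
  L_C = [(1/(0.9·√(2π)))·exp(−(11.8−14.7)²/(2·0.9²)) = 0.443269·exp(-5.19136) = 0.00246655] × [0.00117595] = 2.90054e-06
  L_D = [(1/(1.3·√(2π)))·exp(−(11.8−17.3)²/(2·1.3²)) = 0.306879·exp(-8.94970) = 3.98253e-05] × [0.285] = 1.13502e-05
Unnormalised posteriors:
  w_A·L_A = 0.30 × 1.51678e-05 = 4.55035e-06
  w_B·L_B = 0.09 × 0.00124477 = 0.000112029
  w_C·L_C = 0.31 × 2.90054e-06 = 8.99168e-07
  w_D·L_D = 0.30 × 1.13502e-05 = 3.40506e-06
Normaliser: 4.55035e-06 + 0.000112029 + 8.99168e-07 + 3.40506e-06 = 0.000120884
Responsibility of Setting D: 3.40506e-06 / 0.000120884 ≈ 0.0282

0.0282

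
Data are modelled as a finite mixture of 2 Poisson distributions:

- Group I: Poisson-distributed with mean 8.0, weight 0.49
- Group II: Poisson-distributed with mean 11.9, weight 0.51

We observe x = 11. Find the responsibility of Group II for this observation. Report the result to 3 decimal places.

0.624

By Bayes' theorem, P(k | x) = π_k f_k(x) / Σ_j π_j f_j(x).
Poisson probabilities:
  p_I = 0.0721902
  p_II = 0.115281
Multiply by the mixture weights:
  π_I·p_I = 0.49 × 0.0721902 = 0.0353732
  π_II·p_II = 0.51 × 0.115281 = 0.0587931
Evidence: 0.0353732 + 0.0587931 = 0.0941663
So the posterior for Group II is 0.0587931 / 0.0941663 ≈ 0.624.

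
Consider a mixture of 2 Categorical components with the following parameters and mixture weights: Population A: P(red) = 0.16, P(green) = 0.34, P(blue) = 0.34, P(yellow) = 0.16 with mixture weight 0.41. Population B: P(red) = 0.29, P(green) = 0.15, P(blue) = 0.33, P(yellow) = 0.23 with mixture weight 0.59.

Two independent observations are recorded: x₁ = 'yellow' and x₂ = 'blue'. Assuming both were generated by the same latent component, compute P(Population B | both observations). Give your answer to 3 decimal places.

P(component k | x) = w_k·f_k(x) / marginal(x), where marginal(x) = Σ_j w_j·f_j(x).
Since both observations come from the same component, the likelihood for component k is f_k(x₁)·f_k(x₂).
  L_A = [0.16] × [0.34] = 0.0544
  L_B = [0.23] × [0.33] = 0.0759
Multiply by the mixture weights:
  w_A·L_A = 0.41 × 0.0544 = 0.022304
  w_B·L_B = 0.59 × 0.0759 = 0.044781
Marginal: 0.022304 + 0.044781 = 0.067085
P(Population B | x) = 0.044781 / 0.067085 ≈ 0.668

0.668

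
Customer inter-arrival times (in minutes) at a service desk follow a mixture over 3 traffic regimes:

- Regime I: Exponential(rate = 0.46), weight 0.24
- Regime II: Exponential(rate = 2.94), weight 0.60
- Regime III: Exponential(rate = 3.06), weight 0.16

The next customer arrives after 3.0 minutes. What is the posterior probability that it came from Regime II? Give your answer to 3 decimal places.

The responsibility of component k is π_k f_k(x) divided by Σ_j π_j f_j(x).
Exponential densities:
  p_I = 0.115726
  p_II = 0.00043438
  p_III = 0.000315426
Unnormalised posteriors:
  π_I·p_I = 0.24 × 0.115726 = 0.0277743
  π_II·p_II = 0.60 × 0.00043438 = 0.000260628
  π_III·p_III = 0.16 × 0.000315426 = 5.04682e-05
Marginal: 0.0277743 + 0.000260628 + 5.04682e-05 = 0.0280854
P(Regime II | x) ≈ 0.009

0.009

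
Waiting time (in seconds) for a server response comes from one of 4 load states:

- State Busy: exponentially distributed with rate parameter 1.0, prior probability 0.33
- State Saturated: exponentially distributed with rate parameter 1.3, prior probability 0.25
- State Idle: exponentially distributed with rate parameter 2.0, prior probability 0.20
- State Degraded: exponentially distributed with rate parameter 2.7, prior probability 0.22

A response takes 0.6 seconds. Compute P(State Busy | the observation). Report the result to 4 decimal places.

0.3188

P(component k | x) = π_k·f_k(x) / marginal(x), where marginal(x) = Σ_j π_j·f_j(x).
Evaluate each component's likelihood at the observed value:
  f_Busy = 0.548812
  f_Saturated = 0.595928
  f_Idle = 0.602388
  f_Degraded = 0.534326
Weight by the priors:
  π_Busy·f_Busy = 0.33 × 0.548812 = 0.181108
  π_Saturated·f_Saturated = 0.25 × 0.595928 = 0.148982
  π_Idle·f_Idle = 0.20 × 0.602388 = 0.120478
  π_Degraded·f_Degraded = 0.22 × 0.534326 = 0.117552
Denominator: 0.181108 + 0.148982 + 0.120478 + 0.117552 = 0.568119
P(State Busy | the observation) ≈ 0.3188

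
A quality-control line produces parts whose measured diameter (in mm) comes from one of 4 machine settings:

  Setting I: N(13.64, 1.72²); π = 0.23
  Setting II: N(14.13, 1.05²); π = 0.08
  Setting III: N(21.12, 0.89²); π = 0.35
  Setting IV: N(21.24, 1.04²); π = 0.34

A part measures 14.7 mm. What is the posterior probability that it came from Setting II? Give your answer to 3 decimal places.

0.373

The responsibility of component k is π_k f_k(x) divided by Σ_j π_j f_j(x).
Component likelihoods at x = 14.7 mm:
  p_I = 0.191827
  p_II = 0.32789
  p_III = 2.25116e-12
  p_IV = 9.92759e-10
Weight by the priors:
  π_I·p_I = 0.23 × 0.191827 = 0.0441201
  π_II·p_II = 0.08 × 0.32789 = 0.0262312
  π_III·p_III = 0.35 × 2.25116e-12 = 7.87907e-13
  π_IV·p_IV = 0.34 × 9.92759e-10 = 3.37538e-10
Denominator: 0.0441201 + 0.0262312 + 7.87907e-13 + 3.37538e-10 = 0.0703514
P(Setting II | 14.7 mm) ≈ 0.373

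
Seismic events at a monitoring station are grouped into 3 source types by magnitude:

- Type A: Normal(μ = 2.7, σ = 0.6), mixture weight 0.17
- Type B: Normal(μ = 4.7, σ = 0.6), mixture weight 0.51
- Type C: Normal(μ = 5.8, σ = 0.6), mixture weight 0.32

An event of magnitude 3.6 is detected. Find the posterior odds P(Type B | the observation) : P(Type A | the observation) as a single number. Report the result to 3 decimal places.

Since P(k|x) ∝ P(Z=k) f_k(x), the posterior odds are P(Z=i) f_i(x) / (P(Z=j) f_j(x)).
Component likelihoods at x = 3.6:
  L_A = (1/(0.6·√(2π)))·exp(−(3.6−2.7)²/(2·0.6²)) = 0.664904·exp(-1.12500) = 0.215863
  L_B = (1/(0.6·√(2π)))·exp(−(3.6−4.7)²/(2·0.6²)) = 0.664904·exp(-1.68056) = 0.123852
  L_C = (1/(0.6·√(2π)))·exp(−(3.6−5.8)²/(2·0.6²)) = 0.664904·exp(-6.72222) = 0.000800451
Odds = (0.51/0.17) × (0.123852/0.215863) = 3 × 0.573753 ≈ 1.721

1.721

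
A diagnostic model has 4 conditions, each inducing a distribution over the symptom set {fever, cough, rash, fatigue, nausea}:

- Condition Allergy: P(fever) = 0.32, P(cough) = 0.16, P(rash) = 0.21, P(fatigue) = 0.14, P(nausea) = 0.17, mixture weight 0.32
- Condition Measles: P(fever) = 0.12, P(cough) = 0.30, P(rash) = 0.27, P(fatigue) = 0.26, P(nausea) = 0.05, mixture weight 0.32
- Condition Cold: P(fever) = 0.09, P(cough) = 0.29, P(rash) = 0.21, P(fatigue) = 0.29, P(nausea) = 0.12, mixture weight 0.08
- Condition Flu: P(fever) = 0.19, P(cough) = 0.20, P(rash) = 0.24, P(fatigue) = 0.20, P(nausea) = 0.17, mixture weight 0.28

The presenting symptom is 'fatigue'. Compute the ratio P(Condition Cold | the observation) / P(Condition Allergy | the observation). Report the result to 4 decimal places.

0.5179

The posterior odds equal the prior odds times the likelihood ratio: (w_i/w_j)·(f_i(x)/f_j(x)).
Component likelihoods at x = 'fatigue':
  f_Allergy = 0.14
  f_Measles = 0.26
  f_Cold = 0.29
  f_Flu = 0.2
0.0232 / 0.0448 ≈ 0.5179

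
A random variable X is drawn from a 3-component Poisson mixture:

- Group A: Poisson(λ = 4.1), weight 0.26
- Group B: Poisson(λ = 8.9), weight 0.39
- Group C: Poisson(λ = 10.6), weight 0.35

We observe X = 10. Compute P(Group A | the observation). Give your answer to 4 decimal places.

0.0176

P(component k | x) = P(Z=k)·f_k(x) / marginal(x), where marginal(x) = Σ_j P(Z=j)·f_j(x).
Component likelihoods at x = 10:
  L_A = e^(−4.1)·4.1^10/10! = 0.00613011
  L_B = e^(−8.9)·8.9^10/10! = 0.117197
  L_C = e^(−10.6)·10.6^10/10! = 0.122963
Weight by the priors:
  P(Z=A)·L_A = 0.26 × 0.00613011 = 0.00159383
  P(Z=B)·L_B = 0.39 × 0.117197 = 0.0457068
  P(Z=C)·L_C = 0.35 × 0.122963 = 0.043037
Normaliser: 0.00159383 + 0.0457068 + 0.043037 = 0.0903376
P(Group A | 10) ≈ 0.0176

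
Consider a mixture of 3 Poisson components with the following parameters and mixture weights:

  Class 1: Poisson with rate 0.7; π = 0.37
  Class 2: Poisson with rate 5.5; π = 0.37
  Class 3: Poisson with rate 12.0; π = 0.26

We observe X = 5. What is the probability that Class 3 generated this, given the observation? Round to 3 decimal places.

0.049

P(component k | x) = P(Z=k)·f_k(x) / marginal(x), where marginal(x) = Σ_j P(Z=j)·f_j(x).
Component likelihoods at x = 5:
  f_1 = e^(−0.7)·0.7^5/5! = 0.000695509
  f_2 = e^(−5.5)·5.5^5/5! = 0.171401
  f_3 = e^(−12.0)·12.0^5/5! = 0.0127406
Multiply by the mixture weights:
  P(Z=1)·f_1 = 0.37 × 0.000695509 = 0.000257338
  P(Z=2)·f_2 = 0.37 × 0.171401 = 0.0634183
  P(Z=3)·f_3 = 0.26 × 0.0127406 = 0.00331257
Sum: 0.000257338 + 0.0634183 + 0.00331257 = 0.0669882
Responsibility of Class 3: 0.00331257 / 0.0669882 ≈ 0.049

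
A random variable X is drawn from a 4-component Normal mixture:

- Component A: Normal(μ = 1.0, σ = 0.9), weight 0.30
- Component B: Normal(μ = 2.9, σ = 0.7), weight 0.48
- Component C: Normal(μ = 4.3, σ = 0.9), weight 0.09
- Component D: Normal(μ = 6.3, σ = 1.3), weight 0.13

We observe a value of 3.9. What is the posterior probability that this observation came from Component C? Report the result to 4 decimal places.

0.2532

The responsibility of component k is P(Z=k) f_k(x) divided by Σ_j P(Z=j) f_j(x).
Normal densities:
  L_A = (1/(0.9·√(2π)))·exp(−(3.9−1.0)²/(2·0.9²)) = 0.443269·exp(-5.19136) = 0.00246655
  L_B = (1/(0.7·√(2π)))·exp(−(3.9−2.9)²/(2·0.7²)) = 0.569918·exp(-1.02041) = 0.205426
  L_C = (1/(0.9·√(2π)))·exp(−(3.9−4.3)²/(2·0.9²)) = 0.443269·exp(-0.09877) = 0.401582
  L_D = (1/(1.3·√(2π)))·exp(−(3.9−6.3)²/(2·1.3²)) = 0.306879·exp(-1.70414) = 0.05583
Prior × likelihood for each component:
  P(Z=A)·L_A = 0.30 × 0.00246655 = 0.000739964
  P(Z=B)·L_B = 0.48 × 0.205426 = 0.0986042
  P(Z=C)·L_C = 0.09 × 0.401582 = 0.0361424
  P(Z=D)·L_D = 0.13 × 0.05583 = 0.00725789
Denominator: 0.000739964 + 0.0986042 + 0.0361424 + 0.00725789 = 0.142744
So the posterior for Component C is 0.0361424 / 0.142744 ≈ 0.2532.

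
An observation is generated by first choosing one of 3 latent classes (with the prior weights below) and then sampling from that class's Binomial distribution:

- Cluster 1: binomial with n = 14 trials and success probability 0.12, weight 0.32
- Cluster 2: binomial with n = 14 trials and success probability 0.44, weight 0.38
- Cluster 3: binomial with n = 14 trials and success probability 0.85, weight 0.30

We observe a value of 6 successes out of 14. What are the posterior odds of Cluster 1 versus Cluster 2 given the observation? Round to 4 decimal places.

The posterior odds equal the prior odds times the likelihood ratio: (π_i/π_j)·(f_i(x)/f_j(x)).
Evaluate each component's likelihood at the observed value:
  p_1 = C(14,6)·0.12^6·0.88^8 = 3003·2.98598e-06·0.359635 = 0.00322481
  p_2 = C(14,6)·0.44^6·0.56^8 = 3003·0.00725631·0.00967173 = 0.210754
  p_3 = C(14,6)·0.85^6·0.15^8 = 3003·0.37715·2.56289e-07 = 0.000290268
Odds = (0.32/0.38) × (0.00322481/0.210754) = 0.842105 × 0.0153013 ≈ 0.0129

0.0129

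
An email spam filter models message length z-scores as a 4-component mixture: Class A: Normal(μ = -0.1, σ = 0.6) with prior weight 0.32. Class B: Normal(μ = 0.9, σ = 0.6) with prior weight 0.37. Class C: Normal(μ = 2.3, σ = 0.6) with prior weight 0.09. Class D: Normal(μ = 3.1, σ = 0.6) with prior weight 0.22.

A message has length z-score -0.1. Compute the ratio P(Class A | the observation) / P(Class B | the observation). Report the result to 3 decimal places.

3.468

Posterior odds = (P(Z=i) f_i(x)) / (P(Z=j) f_j(x)); the normalising sum cancels.
Evaluate each component's likelihood at the observed value:
  p_A = (1/(0.6·√(2π)))·exp(−(-0.1−-0.1)²/(2·0.6²)) = 0.664904·exp(-0.00000) = 0.664904
  p_B = (1/(0.6·√(2π)))·exp(−(-0.1−0.9)²/(2·0.6²)) = 0.664904·exp(-1.38889) = 0.165795
  p_C = (1/(0.6·√(2π)))·exp(−(-0.1−2.3)²/(2·0.6²)) = 0.664904·exp(-8.00000) = 0.00022305
  p_D = (1/(0.6·√(2π)))·exp(−(-0.1−3.1)²/(2·0.6²)) = 0.664904·exp(-14.22222) = 4.42717e-07
0.212769 / 0.0613442 ≈ 3.468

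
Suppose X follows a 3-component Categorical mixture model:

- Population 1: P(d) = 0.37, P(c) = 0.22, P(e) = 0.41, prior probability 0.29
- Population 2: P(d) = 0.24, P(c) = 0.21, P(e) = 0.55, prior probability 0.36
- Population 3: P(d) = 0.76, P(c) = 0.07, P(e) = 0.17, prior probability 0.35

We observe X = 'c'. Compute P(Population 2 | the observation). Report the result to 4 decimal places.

Apply Bayes' rule: the posterior for each component is proportional to its prior times its likelihood at x.
Component likelihoods at x = 'c':
  L_1 = P(c | comp) = 0.22
  L_2 = P(c | comp) = 0.21
  L_3 = P(c | comp) = 0.07
Unnormalised posteriors:
  π_1·L_1 = 0.29 × 0.22 = 0.0638
  π_2·L_2 = 0.36 × 0.21 = 0.0756
  π_3·L_3 = 0.35 × 0.07 = 0.0245
Marginal: 0.0638 + 0.0756 + 0.0245 = 0.1639
P(Population 2 | 'c') ≈ 0.4613

0.4613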